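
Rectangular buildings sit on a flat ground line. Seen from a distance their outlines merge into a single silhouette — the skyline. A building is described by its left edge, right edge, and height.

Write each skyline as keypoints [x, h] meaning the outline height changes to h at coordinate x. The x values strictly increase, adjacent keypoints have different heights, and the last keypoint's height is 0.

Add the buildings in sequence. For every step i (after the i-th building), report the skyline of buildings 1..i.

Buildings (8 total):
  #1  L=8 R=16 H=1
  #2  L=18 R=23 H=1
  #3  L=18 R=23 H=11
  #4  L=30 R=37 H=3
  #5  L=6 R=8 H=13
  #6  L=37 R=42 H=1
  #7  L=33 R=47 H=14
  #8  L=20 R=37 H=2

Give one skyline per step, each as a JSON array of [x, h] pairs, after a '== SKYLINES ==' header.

== SKYLINES ==
[[8,1],[16,0]]
[[8,1],[16,0],[18,1],[23,0]]
[[8,1],[16,0],[18,11],[23,0]]
[[8,1],[16,0],[18,11],[23,0],[30,3],[37,0]]
[[6,13],[8,1],[16,0],[18,11],[23,0],[30,3],[37,0]]
[[6,13],[8,1],[16,0],[18,11],[23,0],[30,3],[37,1],[42,0]]
[[6,13],[8,1],[16,0],[18,11],[23,0],[30,3],[33,14],[47,0]]
[[6,13],[8,1],[16,0],[18,11],[23,2],[30,3],[33,14],[47,0]]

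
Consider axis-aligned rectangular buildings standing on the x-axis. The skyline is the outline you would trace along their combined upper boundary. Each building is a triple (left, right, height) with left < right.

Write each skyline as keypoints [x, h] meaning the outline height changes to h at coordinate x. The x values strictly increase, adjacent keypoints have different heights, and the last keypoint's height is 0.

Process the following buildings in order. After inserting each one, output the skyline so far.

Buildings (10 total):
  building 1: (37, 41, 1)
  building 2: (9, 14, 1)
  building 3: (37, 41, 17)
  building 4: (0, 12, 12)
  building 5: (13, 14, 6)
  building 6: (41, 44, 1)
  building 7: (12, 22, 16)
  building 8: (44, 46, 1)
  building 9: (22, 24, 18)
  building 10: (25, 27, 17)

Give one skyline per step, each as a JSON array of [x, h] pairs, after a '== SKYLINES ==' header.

== SKYLINES ==
[[37,1],[41,0]]
[[9,1],[14,0],[37,1],[41,0]]
[[9,1],[14,0],[37,17],[41,0]]
[[0,12],[12,1],[14,0],[37,17],[41,0]]
[[0,12],[12,1],[13,6],[14,0],[37,17],[41,0]]
[[0,12],[12,1],[13,6],[14,0],[37,17],[41,1],[44,0]]
[[0,12],[12,16],[22,0],[37,17],[41,1],[44,0]]
[[0,12],[12,16],[22,0],[37,17],[41,1],[46,0]]
[[0,12],[12,16],[22,18],[24,0],[37,17],[41,1],[46,0]]
[[0,12],[12,16],[22,18],[24,0],[25,17],[27,0],[37,17],[41,1],[46,0]]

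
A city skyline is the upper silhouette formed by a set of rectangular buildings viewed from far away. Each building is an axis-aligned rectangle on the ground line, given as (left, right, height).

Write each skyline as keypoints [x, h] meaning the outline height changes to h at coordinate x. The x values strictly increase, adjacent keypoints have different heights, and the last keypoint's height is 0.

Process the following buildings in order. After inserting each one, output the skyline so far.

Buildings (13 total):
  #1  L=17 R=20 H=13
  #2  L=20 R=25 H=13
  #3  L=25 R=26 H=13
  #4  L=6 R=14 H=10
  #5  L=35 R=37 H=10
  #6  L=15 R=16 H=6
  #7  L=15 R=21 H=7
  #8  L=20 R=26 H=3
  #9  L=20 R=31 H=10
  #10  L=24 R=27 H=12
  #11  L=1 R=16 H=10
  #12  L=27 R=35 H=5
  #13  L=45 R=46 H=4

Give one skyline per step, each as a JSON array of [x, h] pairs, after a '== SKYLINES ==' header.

== SKYLINES ==
[[17,13],[20,0]]
[[17,13],[25,0]]
[[17,13],[26,0]]
[[6,10],[14,0],[17,13],[26,0]]
[[6,10],[14,0],[17,13],[26,0],[35,10],[37,0]]
[[6,10],[14,0],[15,6],[16,0],[17,13],[26,0],[35,10],[37,0]]
[[6,10],[14,0],[15,7],[17,13],[26,0],[35,10],[37,0]]
[[6,10],[14,0],[15,7],[17,13],[26,0],[35,10],[37,0]]
[[6,10],[14,0],[15,7],[17,13],[26,10],[31,0],[35,10],[37,0]]
[[6,10],[14,0],[15,7],[17,13],[26,12],[27,10],[31,0],[35,10],[37,0]]
[[1,10],[16,7],[17,13],[26,12],[27,10],[31,0],[35,10],[37,0]]
[[1,10],[16,7],[17,13],[26,12],[27,10],[31,5],[35,10],[37,0]]
[[1,10],[16,7],[17,13],[26,12],[27,10],[31,5],[35,10],[37,0],[45,4],[46,0]]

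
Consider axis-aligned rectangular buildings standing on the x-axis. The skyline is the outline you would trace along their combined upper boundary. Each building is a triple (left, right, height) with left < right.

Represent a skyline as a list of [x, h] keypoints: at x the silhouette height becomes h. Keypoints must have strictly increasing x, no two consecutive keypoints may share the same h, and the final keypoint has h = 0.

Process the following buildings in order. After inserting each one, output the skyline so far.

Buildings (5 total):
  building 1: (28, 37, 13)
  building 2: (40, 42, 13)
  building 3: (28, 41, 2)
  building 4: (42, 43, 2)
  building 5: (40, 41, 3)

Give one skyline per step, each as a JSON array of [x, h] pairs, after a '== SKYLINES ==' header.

== SKYLINES ==
[[28,13],[37,0]]
[[28,13],[37,0],[40,13],[42,0]]
[[28,13],[37,2],[40,13],[42,0]]
[[28,13],[37,2],[40,13],[42,2],[43,0]]
[[28,13],[37,2],[40,13],[42,2],[43,0]]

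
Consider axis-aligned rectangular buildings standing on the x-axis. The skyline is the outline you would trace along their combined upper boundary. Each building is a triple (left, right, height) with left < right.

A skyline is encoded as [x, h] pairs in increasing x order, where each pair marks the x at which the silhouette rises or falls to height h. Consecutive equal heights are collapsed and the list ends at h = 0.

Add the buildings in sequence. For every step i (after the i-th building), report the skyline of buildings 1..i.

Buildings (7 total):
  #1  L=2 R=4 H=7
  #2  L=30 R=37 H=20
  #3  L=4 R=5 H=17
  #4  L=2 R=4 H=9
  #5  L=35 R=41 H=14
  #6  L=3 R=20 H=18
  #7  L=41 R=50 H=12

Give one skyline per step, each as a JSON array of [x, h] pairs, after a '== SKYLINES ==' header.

== SKYLINES ==
[[2,7],[4,0]]
[[2,7],[4,0],[30,20],[37,0]]
[[2,7],[4,17],[5,0],[30,20],[37,0]]
[[2,9],[4,17],[5,0],[30,20],[37,0]]
[[2,9],[4,17],[5,0],[30,20],[37,14],[41,0]]
[[2,9],[3,18],[20,0],[30,20],[37,14],[41,0]]
[[2,9],[3,18],[20,0],[30,20],[37,14],[41,12],[50,0]]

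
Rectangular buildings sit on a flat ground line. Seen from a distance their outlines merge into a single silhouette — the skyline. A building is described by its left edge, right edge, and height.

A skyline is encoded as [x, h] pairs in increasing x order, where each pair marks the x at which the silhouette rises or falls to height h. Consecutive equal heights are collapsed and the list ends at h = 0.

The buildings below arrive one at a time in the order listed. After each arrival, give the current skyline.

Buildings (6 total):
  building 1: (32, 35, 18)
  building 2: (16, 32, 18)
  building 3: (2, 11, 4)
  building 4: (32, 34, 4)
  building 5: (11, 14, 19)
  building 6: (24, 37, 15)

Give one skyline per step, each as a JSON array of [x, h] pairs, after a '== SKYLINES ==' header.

== SKYLINES ==
[[32,18],[35,0]]
[[16,18],[35,0]]
[[2,4],[11,0],[16,18],[35,0]]
[[2,4],[11,0],[16,18],[35,0]]
[[2,4],[11,19],[14,0],[16,18],[35,0]]
[[2,4],[11,19],[14,0],[16,18],[35,15],[37,0]]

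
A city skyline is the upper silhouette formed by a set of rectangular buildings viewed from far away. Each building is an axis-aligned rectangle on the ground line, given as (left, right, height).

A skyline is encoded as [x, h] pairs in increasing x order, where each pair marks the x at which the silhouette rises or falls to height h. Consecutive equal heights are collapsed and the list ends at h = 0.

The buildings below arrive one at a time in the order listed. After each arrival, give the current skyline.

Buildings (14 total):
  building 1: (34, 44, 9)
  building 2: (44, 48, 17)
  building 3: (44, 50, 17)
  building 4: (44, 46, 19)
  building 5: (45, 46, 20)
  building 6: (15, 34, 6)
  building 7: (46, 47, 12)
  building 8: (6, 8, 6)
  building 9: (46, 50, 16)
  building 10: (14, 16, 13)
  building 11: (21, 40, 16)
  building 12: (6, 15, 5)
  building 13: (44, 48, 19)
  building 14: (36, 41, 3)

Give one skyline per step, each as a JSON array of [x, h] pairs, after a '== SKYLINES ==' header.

== SKYLINES ==
[[34,9],[44,0]]
[[34,9],[44,17],[48,0]]
[[34,9],[44,17],[50,0]]
[[34,9],[44,19],[46,17],[50,0]]
[[34,9],[44,19],[45,20],[46,17],[50,0]]
[[15,6],[34,9],[44,19],[45,20],[46,17],[50,0]]
[[15,6],[34,9],[44,19],[45,20],[46,17],[50,0]]
[[6,6],[8,0],[15,6],[34,9],[44,19],[45,20],[46,17],[50,0]]
[[6,6],[8,0],[15,6],[34,9],[44,19],[45,20],[46,17],[50,0]]
[[6,6],[8,0],[14,13],[16,6],[34,9],[44,19],[45,20],[46,17],[50,0]]
[[6,6],[8,0],[14,13],[16,6],[21,16],[40,9],[44,19],[45,20],[46,17],[50,0]]
[[6,6],[8,5],[14,13],[16,6],[21,16],[40,9],[44,19],[45,20],[46,17],[50,0]]
[[6,6],[8,5],[14,13],[16,6],[21,16],[40,9],[44,19],[45,20],[46,19],[48,17],[50,0]]
[[6,6],[8,5],[14,13],[16,6],[21,16],[40,9],[44,19],[45,20],[46,19],[48,17],[50,0]]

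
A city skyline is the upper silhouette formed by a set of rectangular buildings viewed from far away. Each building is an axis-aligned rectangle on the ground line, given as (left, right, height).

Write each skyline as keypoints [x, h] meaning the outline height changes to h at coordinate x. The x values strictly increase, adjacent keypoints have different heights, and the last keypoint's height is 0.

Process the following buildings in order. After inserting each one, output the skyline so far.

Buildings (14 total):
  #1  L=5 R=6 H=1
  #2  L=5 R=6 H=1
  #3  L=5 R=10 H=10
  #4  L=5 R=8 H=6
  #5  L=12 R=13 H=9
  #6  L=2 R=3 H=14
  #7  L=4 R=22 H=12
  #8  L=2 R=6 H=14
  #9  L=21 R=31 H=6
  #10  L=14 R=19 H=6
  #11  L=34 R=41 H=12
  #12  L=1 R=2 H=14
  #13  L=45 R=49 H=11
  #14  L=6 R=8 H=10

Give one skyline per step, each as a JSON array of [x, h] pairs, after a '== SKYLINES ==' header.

== SKYLINES ==
[[5,1],[6,0]]
[[5,1],[6,0]]
[[5,10],[10,0]]
[[5,10],[10,0]]
[[5,10],[10,0],[12,9],[13,0]]
[[2,14],[3,0],[5,10],[10,0],[12,9],[13,0]]
[[2,14],[3,0],[4,12],[22,0]]
[[2,14],[6,12],[22,0]]
[[2,14],[6,12],[22,6],[31,0]]
[[2,14],[6,12],[22,6],[31,0]]
[[2,14],[6,12],[22,6],[31,0],[34,12],[41,0]]
[[1,14],[6,12],[22,6],[31,0],[34,12],[41,0]]
[[1,14],[6,12],[22,6],[31,0],[34,12],[41,0],[45,11],[49,0]]
[[1,14],[6,12],[22,6],[31,0],[34,12],[41,0],[45,11],[49,0]]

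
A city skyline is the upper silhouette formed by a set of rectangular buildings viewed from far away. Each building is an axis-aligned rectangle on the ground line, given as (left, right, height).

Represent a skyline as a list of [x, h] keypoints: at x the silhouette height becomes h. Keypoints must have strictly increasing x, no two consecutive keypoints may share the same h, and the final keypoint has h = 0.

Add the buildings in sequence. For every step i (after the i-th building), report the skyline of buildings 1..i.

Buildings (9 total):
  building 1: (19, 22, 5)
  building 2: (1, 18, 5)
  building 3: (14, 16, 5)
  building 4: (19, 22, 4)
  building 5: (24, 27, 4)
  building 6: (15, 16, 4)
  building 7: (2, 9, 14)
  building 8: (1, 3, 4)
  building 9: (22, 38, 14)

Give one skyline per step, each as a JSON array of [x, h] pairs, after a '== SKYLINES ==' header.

== SKYLINES ==
[[19,5],[22,0]]
[[1,5],[18,0],[19,5],[22,0]]
[[1,5],[18,0],[19,5],[22,0]]
[[1,5],[18,0],[19,5],[22,0]]
[[1,5],[18,0],[19,5],[22,0],[24,4],[27,0]]
[[1,5],[18,0],[19,5],[22,0],[24,4],[27,0]]
[[1,5],[2,14],[9,5],[18,0],[19,5],[22,0],[24,4],[27,0]]
[[1,5],[2,14],[9,5],[18,0],[19,5],[22,0],[24,4],[27,0]]
[[1,5],[2,14],[9,5],[18,0],[19,5],[22,14],[38,0]]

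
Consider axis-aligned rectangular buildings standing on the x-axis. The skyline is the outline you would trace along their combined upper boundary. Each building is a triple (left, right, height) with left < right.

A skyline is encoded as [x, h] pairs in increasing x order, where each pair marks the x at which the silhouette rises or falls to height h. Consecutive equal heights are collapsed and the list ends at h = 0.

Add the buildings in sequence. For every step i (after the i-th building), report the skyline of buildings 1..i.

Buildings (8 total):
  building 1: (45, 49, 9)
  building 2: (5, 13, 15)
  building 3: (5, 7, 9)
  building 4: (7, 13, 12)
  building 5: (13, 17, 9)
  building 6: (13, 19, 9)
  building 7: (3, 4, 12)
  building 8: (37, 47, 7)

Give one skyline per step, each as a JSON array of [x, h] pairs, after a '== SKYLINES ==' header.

== SKYLINES ==
[[45,9],[49,0]]
[[5,15],[13,0],[45,9],[49,0]]
[[5,15],[13,0],[45,9],[49,0]]
[[5,15],[13,0],[45,9],[49,0]]
[[5,15],[13,9],[17,0],[45,9],[49,0]]
[[5,15],[13,9],[19,0],[45,9],[49,0]]
[[3,12],[4,0],[5,15],[13,9],[19,0],[45,9],[49,0]]
[[3,12],[4,0],[5,15],[13,9],[19,0],[37,7],[45,9],[49,0]]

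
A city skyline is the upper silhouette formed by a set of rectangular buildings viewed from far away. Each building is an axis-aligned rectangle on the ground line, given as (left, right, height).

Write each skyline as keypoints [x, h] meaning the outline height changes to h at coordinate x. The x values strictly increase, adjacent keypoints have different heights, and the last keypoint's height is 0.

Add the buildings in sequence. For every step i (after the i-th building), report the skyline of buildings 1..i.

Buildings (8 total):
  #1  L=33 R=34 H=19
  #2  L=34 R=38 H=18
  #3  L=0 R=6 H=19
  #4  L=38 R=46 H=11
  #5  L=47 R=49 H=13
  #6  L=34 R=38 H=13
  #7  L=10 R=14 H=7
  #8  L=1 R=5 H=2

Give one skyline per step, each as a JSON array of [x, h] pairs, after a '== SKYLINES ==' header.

== SKYLINES ==
[[33,19],[34,0]]
[[33,19],[34,18],[38,0]]
[[0,19],[6,0],[33,19],[34,18],[38,0]]
[[0,19],[6,0],[33,19],[34,18],[38,11],[46,0]]
[[0,19],[6,0],[33,19],[34,18],[38,11],[46,0],[47,13],[49,0]]
[[0,19],[6,0],[33,19],[34,18],[38,11],[46,0],[47,13],[49,0]]
[[0,19],[6,0],[10,7],[14,0],[33,19],[34,18],[38,11],[46,0],[47,13],[49,0]]
[[0,19],[6,0],[10,7],[14,0],[33,19],[34,18],[38,11],[46,0],[47,13],[49,0]]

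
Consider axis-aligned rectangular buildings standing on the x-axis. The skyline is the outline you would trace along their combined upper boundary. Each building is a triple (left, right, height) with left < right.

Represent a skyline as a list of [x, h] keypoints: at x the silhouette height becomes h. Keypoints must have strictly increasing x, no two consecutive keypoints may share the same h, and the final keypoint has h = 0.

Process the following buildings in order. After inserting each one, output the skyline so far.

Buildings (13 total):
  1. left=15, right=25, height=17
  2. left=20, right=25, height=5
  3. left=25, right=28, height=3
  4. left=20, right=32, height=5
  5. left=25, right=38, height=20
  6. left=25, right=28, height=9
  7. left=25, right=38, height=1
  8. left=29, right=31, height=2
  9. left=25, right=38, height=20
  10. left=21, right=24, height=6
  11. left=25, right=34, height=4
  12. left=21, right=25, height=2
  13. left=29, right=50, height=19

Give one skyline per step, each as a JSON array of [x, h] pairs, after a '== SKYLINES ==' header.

== SKYLINES ==
[[15,17],[25,0]]
[[15,17],[25,0]]
[[15,17],[25,3],[28,0]]
[[15,17],[25,5],[32,0]]
[[15,17],[25,20],[38,0]]
[[15,17],[25,20],[38,0]]
[[15,17],[25,20],[38,0]]
[[15,17],[25,20],[38,0]]
[[15,17],[25,20],[38,0]]
[[15,17],[25,20],[38,0]]
[[15,17],[25,20],[38,0]]
[[15,17],[25,20],[38,0]]
[[15,17],[25,20],[38,19],[50,0]]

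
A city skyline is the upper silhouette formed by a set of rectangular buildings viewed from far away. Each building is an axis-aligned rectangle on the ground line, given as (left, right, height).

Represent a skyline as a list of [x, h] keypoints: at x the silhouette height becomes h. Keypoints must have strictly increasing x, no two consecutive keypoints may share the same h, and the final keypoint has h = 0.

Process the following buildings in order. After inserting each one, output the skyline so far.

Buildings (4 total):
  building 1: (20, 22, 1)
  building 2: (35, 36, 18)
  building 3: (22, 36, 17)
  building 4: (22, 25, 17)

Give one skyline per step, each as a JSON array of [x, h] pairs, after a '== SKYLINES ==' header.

== SKYLINES ==
[[20,1],[22,0]]
[[20,1],[22,0],[35,18],[36,0]]
[[20,1],[22,17],[35,18],[36,0]]
[[20,1],[22,17],[35,18],[36,0]]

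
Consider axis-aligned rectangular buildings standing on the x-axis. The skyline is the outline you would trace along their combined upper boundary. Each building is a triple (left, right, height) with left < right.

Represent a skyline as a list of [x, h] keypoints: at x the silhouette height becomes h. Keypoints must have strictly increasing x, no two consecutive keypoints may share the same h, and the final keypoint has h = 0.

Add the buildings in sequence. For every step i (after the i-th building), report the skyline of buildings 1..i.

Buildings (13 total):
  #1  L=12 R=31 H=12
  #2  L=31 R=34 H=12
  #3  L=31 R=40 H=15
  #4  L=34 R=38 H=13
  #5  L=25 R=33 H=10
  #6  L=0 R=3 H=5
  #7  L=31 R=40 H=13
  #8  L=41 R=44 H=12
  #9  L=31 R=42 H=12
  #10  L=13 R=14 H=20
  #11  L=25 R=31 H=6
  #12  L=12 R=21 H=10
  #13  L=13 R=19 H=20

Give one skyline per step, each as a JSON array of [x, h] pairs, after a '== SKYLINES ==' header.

== SKYLINES ==
[[12,12],[31,0]]
[[12,12],[34,0]]
[[12,12],[31,15],[40,0]]
[[12,12],[31,15],[40,0]]
[[12,12],[31,15],[40,0]]
[[0,5],[3,0],[12,12],[31,15],[40,0]]
[[0,5],[3,0],[12,12],[31,15],[40,0]]
[[0,5],[3,0],[12,12],[31,15],[40,0],[41,12],[44,0]]
[[0,5],[3,0],[12,12],[31,15],[40,12],[44,0]]
[[0,5],[3,0],[12,12],[13,20],[14,12],[31,15],[40,12],[44,0]]
[[0,5],[3,0],[12,12],[13,20],[14,12],[31,15],[40,12],[44,0]]
[[0,5],[3,0],[12,12],[13,20],[14,12],[31,15],[40,12],[44,0]]
[[0,5],[3,0],[12,12],[13,20],[19,12],[31,15],[40,12],[44,0]]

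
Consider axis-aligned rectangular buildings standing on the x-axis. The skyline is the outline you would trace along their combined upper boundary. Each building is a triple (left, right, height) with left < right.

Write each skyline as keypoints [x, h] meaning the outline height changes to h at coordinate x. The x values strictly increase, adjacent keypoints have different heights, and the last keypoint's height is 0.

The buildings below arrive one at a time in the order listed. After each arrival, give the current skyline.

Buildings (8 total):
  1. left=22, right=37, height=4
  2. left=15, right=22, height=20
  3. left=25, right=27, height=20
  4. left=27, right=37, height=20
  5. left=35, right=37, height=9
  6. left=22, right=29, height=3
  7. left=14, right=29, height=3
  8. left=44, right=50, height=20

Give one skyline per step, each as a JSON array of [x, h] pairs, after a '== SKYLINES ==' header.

== SKYLINES ==
[[22,4],[37,0]]
[[15,20],[22,4],[37,0]]
[[15,20],[22,4],[25,20],[27,4],[37,0]]
[[15,20],[22,4],[25,20],[37,0]]
[[15,20],[22,4],[25,20],[37,0]]
[[15,20],[22,4],[25,20],[37,0]]
[[14,3],[15,20],[22,4],[25,20],[37,0]]
[[14,3],[15,20],[22,4],[25,20],[37,0],[44,20],[50,0]]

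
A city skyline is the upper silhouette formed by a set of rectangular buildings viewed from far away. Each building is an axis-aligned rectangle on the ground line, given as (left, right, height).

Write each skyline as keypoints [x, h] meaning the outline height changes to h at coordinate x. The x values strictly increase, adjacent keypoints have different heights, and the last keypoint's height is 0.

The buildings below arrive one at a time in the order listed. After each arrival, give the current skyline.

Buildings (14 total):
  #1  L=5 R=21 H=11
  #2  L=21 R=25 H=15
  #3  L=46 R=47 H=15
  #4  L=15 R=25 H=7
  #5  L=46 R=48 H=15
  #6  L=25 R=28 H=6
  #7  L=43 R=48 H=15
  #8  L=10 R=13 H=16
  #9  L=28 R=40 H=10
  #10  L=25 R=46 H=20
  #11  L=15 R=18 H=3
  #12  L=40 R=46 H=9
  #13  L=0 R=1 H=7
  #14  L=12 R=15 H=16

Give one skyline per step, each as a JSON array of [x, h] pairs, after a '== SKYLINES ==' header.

== SKYLINES ==
[[5,11],[21,0]]
[[5,11],[21,15],[25,0]]
[[5,11],[21,15],[25,0],[46,15],[47,0]]
[[5,11],[21,15],[25,0],[46,15],[47,0]]
[[5,11],[21,15],[25,0],[46,15],[48,0]]
[[5,11],[21,15],[25,6],[28,0],[46,15],[48,0]]
[[5,11],[21,15],[25,6],[28,0],[43,15],[48,0]]
[[5,11],[10,16],[13,11],[21,15],[25,6],[28,0],[43,15],[48,0]]
[[5,11],[10,16],[13,11],[21,15],[25,6],[28,10],[40,0],[43,15],[48,0]]
[[5,11],[10,16],[13,11],[21,15],[25,20],[46,15],[48,0]]
[[5,11],[10,16],[13,11],[21,15],[25,20],[46,15],[48,0]]
[[5,11],[10,16],[13,11],[21,15],[25,20],[46,15],[48,0]]
[[0,7],[1,0],[5,11],[10,16],[13,11],[21,15],[25,20],[46,15],[48,0]]
[[0,7],[1,0],[5,11],[10,16],[15,11],[21,15],[25,20],[46,15],[48,0]]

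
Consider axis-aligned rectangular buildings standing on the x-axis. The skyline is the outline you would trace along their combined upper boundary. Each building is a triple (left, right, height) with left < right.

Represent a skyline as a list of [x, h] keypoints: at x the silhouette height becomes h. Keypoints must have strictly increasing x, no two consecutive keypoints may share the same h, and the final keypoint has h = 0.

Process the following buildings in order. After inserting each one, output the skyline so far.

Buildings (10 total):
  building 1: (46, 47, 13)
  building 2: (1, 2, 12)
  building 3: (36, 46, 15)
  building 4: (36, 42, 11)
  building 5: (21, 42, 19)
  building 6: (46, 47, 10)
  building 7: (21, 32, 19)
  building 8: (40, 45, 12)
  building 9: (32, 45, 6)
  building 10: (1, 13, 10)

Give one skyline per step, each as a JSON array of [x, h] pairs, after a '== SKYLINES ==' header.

== SKYLINES ==
[[46,13],[47,0]]
[[1,12],[2,0],[46,13],[47,0]]
[[1,12],[2,0],[36,15],[46,13],[47,0]]
[[1,12],[2,0],[36,15],[46,13],[47,0]]
[[1,12],[2,0],[21,19],[42,15],[46,13],[47,0]]
[[1,12],[2,0],[21,19],[42,15],[46,13],[47,0]]
[[1,12],[2,0],[21,19],[42,15],[46,13],[47,0]]
[[1,12],[2,0],[21,19],[42,15],[46,13],[47,0]]
[[1,12],[2,0],[21,19],[42,15],[46,13],[47,0]]
[[1,12],[2,10],[13,0],[21,19],[42,15],[46,13],[47,0]]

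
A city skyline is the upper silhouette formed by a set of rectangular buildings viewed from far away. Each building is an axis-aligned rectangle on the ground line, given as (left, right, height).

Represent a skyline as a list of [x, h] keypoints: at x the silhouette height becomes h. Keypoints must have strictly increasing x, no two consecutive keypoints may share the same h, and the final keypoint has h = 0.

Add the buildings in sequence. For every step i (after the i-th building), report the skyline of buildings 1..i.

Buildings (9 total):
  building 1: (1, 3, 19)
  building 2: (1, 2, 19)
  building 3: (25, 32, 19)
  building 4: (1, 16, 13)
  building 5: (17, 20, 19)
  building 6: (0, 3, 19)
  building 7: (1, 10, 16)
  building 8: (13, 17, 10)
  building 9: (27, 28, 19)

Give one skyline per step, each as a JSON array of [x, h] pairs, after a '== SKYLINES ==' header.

== SKYLINES ==
[[1,19],[3,0]]
[[1,19],[3,0]]
[[1,19],[3,0],[25,19],[32,0]]
[[1,19],[3,13],[16,0],[25,19],[32,0]]
[[1,19],[3,13],[16,0],[17,19],[20,0],[25,19],[32,0]]
[[0,19],[3,13],[16,0],[17,19],[20,0],[25,19],[32,0]]
[[0,19],[3,16],[10,13],[16,0],[17,19],[20,0],[25,19],[32,0]]
[[0,19],[3,16],[10,13],[16,10],[17,19],[20,0],[25,19],[32,0]]
[[0,19],[3,16],[10,13],[16,10],[17,19],[20,0],[25,19],[32,0]]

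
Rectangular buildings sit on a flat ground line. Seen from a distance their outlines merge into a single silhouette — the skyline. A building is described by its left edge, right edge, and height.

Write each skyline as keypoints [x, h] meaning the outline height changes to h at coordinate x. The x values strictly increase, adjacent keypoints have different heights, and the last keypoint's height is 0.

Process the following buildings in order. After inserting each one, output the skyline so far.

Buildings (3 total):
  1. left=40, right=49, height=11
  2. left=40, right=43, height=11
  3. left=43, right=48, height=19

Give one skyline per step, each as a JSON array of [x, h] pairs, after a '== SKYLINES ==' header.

== SKYLINES ==
[[40,11],[49,0]]
[[40,11],[49,0]]
[[40,11],[43,19],[48,11],[49,0]]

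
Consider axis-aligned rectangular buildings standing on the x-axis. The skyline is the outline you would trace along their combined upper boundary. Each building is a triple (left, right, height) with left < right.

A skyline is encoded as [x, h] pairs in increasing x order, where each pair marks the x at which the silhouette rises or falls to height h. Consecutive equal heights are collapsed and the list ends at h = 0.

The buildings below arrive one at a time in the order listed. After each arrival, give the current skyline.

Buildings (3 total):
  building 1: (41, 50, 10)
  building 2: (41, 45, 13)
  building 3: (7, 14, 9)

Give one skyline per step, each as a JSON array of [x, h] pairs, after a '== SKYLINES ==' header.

== SKYLINES ==
[[41,10],[50,0]]
[[41,13],[45,10],[50,0]]
[[7,9],[14,0],[41,13],[45,10],[50,0]]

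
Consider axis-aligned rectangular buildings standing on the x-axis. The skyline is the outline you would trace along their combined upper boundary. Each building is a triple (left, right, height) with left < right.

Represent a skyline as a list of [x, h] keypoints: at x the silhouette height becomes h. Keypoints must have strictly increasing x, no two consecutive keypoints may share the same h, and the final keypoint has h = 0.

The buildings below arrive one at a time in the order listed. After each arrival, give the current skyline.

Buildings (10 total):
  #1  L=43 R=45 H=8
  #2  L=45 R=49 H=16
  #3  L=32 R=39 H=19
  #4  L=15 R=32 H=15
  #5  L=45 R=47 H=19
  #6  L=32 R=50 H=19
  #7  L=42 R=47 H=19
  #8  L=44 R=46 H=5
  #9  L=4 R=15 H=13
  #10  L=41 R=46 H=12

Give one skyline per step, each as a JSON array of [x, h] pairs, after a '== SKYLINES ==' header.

== SKYLINES ==
[[43,8],[45,0]]
[[43,8],[45,16],[49,0]]
[[32,19],[39,0],[43,8],[45,16],[49,0]]
[[15,15],[32,19],[39,0],[43,8],[45,16],[49,0]]
[[15,15],[32,19],[39,0],[43,8],[45,19],[47,16],[49,0]]
[[15,15],[32,19],[50,0]]
[[15,15],[32,19],[50,0]]
[[15,15],[32,19],[50,0]]
[[4,13],[15,15],[32,19],[50,0]]
[[4,13],[15,15],[32,19],[50,0]]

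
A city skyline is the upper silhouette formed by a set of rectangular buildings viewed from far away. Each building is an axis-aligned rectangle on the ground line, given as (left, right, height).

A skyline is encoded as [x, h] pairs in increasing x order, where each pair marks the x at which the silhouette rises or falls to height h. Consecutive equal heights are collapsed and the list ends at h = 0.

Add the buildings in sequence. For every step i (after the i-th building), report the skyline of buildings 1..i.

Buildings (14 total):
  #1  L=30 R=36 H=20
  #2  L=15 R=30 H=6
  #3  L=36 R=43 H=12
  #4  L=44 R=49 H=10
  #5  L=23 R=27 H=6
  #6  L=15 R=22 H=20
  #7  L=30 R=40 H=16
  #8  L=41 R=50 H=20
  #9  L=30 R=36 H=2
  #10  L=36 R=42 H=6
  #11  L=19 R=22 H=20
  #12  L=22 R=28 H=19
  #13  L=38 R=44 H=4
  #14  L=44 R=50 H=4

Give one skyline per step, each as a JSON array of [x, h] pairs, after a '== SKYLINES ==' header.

== SKYLINES ==
[[30,20],[36,0]]
[[15,6],[30,20],[36,0]]
[[15,6],[30,20],[36,12],[43,0]]
[[15,6],[30,20],[36,12],[43,0],[44,10],[49,0]]
[[15,6],[30,20],[36,12],[43,0],[44,10],[49,0]]
[[15,20],[22,6],[30,20],[36,12],[43,0],[44,10],[49,0]]
[[15,20],[22,6],[30,20],[36,16],[40,12],[43,0],[44,10],[49,0]]
[[15,20],[22,6],[30,20],[36,16],[40,12],[41,20],[50,0]]
[[15,20],[22,6],[30,20],[36,16],[40,12],[41,20],[50,0]]
[[15,20],[22,6],[30,20],[36,16],[40,12],[41,20],[50,0]]
[[15,20],[22,6],[30,20],[36,16],[40,12],[41,20],[50,0]]
[[15,20],[22,19],[28,6],[30,20],[36,16],[40,12],[41,20],[50,0]]
[[15,20],[22,19],[28,6],[30,20],[36,16],[40,12],[41,20],[50,0]]
[[15,20],[22,19],[28,6],[30,20],[36,16],[40,12],[41,20],[50,0]]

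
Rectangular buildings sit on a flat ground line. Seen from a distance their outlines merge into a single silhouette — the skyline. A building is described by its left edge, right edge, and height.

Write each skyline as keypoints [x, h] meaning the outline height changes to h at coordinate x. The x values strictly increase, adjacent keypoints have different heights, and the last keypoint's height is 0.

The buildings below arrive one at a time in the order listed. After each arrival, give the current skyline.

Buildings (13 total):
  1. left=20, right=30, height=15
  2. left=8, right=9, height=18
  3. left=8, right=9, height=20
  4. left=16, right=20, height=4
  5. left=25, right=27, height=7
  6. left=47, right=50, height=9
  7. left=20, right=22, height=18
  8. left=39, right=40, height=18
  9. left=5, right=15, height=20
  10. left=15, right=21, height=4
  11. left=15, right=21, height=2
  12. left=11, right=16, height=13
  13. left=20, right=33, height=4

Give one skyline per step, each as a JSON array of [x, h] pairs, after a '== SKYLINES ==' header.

== SKYLINES ==
[[20,15],[30,0]]
[[8,18],[9,0],[20,15],[30,0]]
[[8,20],[9,0],[20,15],[30,0]]
[[8,20],[9,0],[16,4],[20,15],[30,0]]
[[8,20],[9,0],[16,4],[20,15],[30,0]]
[[8,20],[9,0],[16,4],[20,15],[30,0],[47,9],[50,0]]
[[8,20],[9,0],[16,4],[20,18],[22,15],[30,0],[47,9],[50,0]]
[[8,20],[9,0],[16,4],[20,18],[22,15],[30,0],[39,18],[40,0],[47,9],[50,0]]
[[5,20],[15,0],[16,4],[20,18],[22,15],[30,0],[39,18],[40,0],[47,9],[50,0]]
[[5,20],[15,4],[20,18],[22,15],[30,0],[39,18],[40,0],[47,9],[50,0]]
[[5,20],[15,4],[20,18],[22,15],[30,0],[39,18],[40,0],[47,9],[50,0]]
[[5,20],[15,13],[16,4],[20,18],[22,15],[30,0],[39,18],[40,0],[47,9],[50,0]]
[[5,20],[15,13],[16,4],[20,18],[22,15],[30,4],[33,0],[39,18],[40,0],[47,9],[50,0]]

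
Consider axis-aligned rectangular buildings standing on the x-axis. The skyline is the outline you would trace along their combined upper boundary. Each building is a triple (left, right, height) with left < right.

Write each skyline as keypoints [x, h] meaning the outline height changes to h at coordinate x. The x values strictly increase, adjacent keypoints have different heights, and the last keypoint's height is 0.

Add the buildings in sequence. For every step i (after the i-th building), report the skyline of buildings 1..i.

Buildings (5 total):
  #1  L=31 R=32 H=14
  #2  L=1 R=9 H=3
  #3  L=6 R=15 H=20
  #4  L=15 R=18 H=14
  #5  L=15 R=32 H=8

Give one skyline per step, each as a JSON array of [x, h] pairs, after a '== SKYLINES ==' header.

== SKYLINES ==
[[31,14],[32,0]]
[[1,3],[9,0],[31,14],[32,0]]
[[1,3],[6,20],[15,0],[31,14],[32,0]]
[[1,3],[6,20],[15,14],[18,0],[31,14],[32,0]]
[[1,3],[6,20],[15,14],[18,8],[31,14],[32,0]]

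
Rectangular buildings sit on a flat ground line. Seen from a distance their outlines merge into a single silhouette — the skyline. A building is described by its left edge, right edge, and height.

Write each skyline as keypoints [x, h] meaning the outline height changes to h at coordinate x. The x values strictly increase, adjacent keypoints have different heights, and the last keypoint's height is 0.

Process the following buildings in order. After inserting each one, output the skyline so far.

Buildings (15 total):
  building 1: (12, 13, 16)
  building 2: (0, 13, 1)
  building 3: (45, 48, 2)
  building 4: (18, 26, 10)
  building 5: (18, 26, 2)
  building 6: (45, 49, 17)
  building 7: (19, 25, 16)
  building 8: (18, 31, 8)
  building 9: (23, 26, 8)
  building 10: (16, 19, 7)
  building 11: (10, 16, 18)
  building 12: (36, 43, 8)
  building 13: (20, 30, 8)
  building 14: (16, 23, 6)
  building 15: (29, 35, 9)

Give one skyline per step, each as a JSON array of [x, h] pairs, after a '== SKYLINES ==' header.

== SKYLINES ==
[[12,16],[13,0]]
[[0,1],[12,16],[13,0]]
[[0,1],[12,16],[13,0],[45,2],[48,0]]
[[0,1],[12,16],[13,0],[18,10],[26,0],[45,2],[48,0]]
[[0,1],[12,16],[13,0],[18,10],[26,0],[45,2],[48,0]]
[[0,1],[12,16],[13,0],[18,10],[26,0],[45,17],[49,0]]
[[0,1],[12,16],[13,0],[18,10],[19,16],[25,10],[26,0],[45,17],[49,0]]
[[0,1],[12,16],[13,0],[18,10],[19,16],[25,10],[26,8],[31,0],[45,17],[49,0]]
[[0,1],[12,16],[13,0],[18,10],[19,16],[25,10],[26,8],[31,0],[45,17],[49,0]]
[[0,1],[12,16],[13,0],[16,7],[18,10],[19,16],[25,10],[26,8],[31,0],[45,17],[49,0]]
[[0,1],[10,18],[16,7],[18,10],[19,16],[25,10],[26,8],[31,0],[45,17],[49,0]]
[[0,1],[10,18],[16,7],[18,10],[19,16],[25,10],[26,8],[31,0],[36,8],[43,0],[45,17],[49,0]]
[[0,1],[10,18],[16,7],[18,10],[19,16],[25,10],[26,8],[31,0],[36,8],[43,0],[45,17],[49,0]]
[[0,1],[10,18],[16,7],[18,10],[19,16],[25,10],[26,8],[31,0],[36,8],[43,0],[45,17],[49,0]]
[[0,1],[10,18],[16,7],[18,10],[19,16],[25,10],[26,8],[29,9],[35,0],[36,8],[43,0],[45,17],[49,0]]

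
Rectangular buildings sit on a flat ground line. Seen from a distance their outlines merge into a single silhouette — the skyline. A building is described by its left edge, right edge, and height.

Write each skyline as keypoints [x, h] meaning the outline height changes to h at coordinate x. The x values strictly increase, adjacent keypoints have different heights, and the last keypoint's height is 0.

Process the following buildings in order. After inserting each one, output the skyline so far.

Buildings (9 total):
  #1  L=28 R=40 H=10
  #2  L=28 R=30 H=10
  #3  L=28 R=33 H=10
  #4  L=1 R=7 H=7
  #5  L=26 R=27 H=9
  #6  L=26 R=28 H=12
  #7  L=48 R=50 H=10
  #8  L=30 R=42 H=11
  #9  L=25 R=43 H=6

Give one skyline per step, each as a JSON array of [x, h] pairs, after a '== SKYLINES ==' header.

== SKYLINES ==
[[28,10],[40,0]]
[[28,10],[40,0]]
[[28,10],[40,0]]
[[1,7],[7,0],[28,10],[40,0]]
[[1,7],[7,0],[26,9],[27,0],[28,10],[40,0]]
[[1,7],[7,0],[26,12],[28,10],[40,0]]
[[1,7],[7,0],[26,12],[28,10],[40,0],[48,10],[50,0]]
[[1,7],[7,0],[26,12],[28,10],[30,11],[42,0],[48,10],[50,0]]
[[1,7],[7,0],[25,6],[26,12],[28,10],[30,11],[42,6],[43,0],[48,10],[50,0]]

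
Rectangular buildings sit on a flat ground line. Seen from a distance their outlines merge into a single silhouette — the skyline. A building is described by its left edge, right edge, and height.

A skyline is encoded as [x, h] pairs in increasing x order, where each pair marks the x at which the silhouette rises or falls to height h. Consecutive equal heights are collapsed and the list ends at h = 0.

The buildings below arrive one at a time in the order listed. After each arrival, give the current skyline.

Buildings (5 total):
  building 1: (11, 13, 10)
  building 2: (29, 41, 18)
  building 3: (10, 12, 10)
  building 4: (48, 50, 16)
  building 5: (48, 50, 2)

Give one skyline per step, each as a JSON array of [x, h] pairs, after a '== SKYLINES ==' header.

== SKYLINES ==
[[11,10],[13,0]]
[[11,10],[13,0],[29,18],[41,0]]
[[10,10],[13,0],[29,18],[41,0]]
[[10,10],[13,0],[29,18],[41,0],[48,16],[50,0]]
[[10,10],[13,0],[29,18],[41,0],[48,16],[50,0]]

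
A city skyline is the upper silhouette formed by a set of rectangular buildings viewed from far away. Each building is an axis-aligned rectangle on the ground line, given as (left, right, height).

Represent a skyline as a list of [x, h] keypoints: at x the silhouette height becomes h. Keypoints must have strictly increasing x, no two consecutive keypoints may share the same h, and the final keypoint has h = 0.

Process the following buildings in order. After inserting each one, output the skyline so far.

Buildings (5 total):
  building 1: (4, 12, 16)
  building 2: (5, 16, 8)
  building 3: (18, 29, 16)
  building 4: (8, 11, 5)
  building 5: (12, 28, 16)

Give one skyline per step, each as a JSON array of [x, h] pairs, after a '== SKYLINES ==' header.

== SKYLINES ==
[[4,16],[12,0]]
[[4,16],[12,8],[16,0]]
[[4,16],[12,8],[16,0],[18,16],[29,0]]
[[4,16],[12,8],[16,0],[18,16],[29,0]]
[[4,16],[29,0]]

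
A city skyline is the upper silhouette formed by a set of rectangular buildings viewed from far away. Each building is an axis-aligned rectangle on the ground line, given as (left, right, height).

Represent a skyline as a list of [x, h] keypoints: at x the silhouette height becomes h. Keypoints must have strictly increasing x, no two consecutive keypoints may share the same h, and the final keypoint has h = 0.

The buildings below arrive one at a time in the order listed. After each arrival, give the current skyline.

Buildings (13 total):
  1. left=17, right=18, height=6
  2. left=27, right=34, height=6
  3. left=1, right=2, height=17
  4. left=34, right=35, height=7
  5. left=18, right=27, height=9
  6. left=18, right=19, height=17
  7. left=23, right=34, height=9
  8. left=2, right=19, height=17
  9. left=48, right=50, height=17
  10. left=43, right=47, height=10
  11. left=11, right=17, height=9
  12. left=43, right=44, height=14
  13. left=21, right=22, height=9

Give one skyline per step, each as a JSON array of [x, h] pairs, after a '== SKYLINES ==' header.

== SKYLINES ==
[[17,6],[18,0]]
[[17,6],[18,0],[27,6],[34,0]]
[[1,17],[2,0],[17,6],[18,0],[27,6],[34,0]]
[[1,17],[2,0],[17,6],[18,0],[27,6],[34,7],[35,0]]
[[1,17],[2,0],[17,6],[18,9],[27,6],[34,7],[35,0]]
[[1,17],[2,0],[17,6],[18,17],[19,9],[27,6],[34,7],[35,0]]
[[1,17],[2,0],[17,6],[18,17],[19,9],[34,7],[35,0]]
[[1,17],[19,9],[34,7],[35,0]]
[[1,17],[19,9],[34,7],[35,0],[48,17],[50,0]]
[[1,17],[19,9],[34,7],[35,0],[43,10],[47,0],[48,17],[50,0]]
[[1,17],[19,9],[34,7],[35,0],[43,10],[47,0],[48,17],[50,0]]
[[1,17],[19,9],[34,7],[35,0],[43,14],[44,10],[47,0],[48,17],[50,0]]
[[1,17],[19,9],[34,7],[35,0],[43,14],[44,10],[47,0],[48,17],[50,0]]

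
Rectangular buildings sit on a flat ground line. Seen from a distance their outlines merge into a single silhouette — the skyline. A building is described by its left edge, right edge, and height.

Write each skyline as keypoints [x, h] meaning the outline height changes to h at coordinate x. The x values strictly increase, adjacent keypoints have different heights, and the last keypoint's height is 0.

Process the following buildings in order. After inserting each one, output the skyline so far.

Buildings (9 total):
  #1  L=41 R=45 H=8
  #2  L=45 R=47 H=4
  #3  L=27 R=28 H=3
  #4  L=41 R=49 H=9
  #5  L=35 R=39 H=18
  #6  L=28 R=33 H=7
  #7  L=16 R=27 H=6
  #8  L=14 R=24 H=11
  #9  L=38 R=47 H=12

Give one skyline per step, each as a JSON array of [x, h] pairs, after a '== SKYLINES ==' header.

== SKYLINES ==
[[41,8],[45,0]]
[[41,8],[45,4],[47,0]]
[[27,3],[28,0],[41,8],[45,4],[47,0]]
[[27,3],[28,0],[41,9],[49,0]]
[[27,3],[28,0],[35,18],[39,0],[41,9],[49,0]]
[[27,3],[28,7],[33,0],[35,18],[39,0],[41,9],[49,0]]
[[16,6],[27,3],[28,7],[33,0],[35,18],[39,0],[41,9],[49,0]]
[[14,11],[24,6],[27,3],[28,7],[33,0],[35,18],[39,0],[41,9],[49,0]]
[[14,11],[24,6],[27,3],[28,7],[33,0],[35,18],[39,12],[47,9],[49,0]]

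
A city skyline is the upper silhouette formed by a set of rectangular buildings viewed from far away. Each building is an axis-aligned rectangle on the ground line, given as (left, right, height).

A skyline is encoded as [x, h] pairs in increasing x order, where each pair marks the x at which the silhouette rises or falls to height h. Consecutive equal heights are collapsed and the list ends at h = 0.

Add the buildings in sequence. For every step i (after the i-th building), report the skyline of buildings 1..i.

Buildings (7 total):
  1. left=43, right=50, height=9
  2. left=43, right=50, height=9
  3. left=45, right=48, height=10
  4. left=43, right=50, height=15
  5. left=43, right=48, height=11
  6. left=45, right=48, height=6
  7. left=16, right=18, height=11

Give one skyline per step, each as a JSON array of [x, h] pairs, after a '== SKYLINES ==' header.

== SKYLINES ==
[[43,9],[50,0]]
[[43,9],[50,0]]
[[43,9],[45,10],[48,9],[50,0]]
[[43,15],[50,0]]
[[43,15],[50,0]]
[[43,15],[50,0]]
[[16,11],[18,0],[43,15],[50,0]]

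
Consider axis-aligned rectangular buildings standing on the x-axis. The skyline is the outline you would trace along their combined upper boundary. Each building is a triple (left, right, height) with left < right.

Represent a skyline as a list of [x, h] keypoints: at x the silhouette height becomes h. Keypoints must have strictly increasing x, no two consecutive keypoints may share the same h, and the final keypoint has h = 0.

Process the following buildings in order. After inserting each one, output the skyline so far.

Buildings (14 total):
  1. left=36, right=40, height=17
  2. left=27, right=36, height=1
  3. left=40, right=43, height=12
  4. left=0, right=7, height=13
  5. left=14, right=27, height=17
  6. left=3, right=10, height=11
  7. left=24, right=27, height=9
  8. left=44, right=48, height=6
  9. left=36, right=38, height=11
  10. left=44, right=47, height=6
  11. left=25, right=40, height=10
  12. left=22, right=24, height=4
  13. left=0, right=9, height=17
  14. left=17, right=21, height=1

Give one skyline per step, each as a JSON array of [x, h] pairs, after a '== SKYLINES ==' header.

== SKYLINES ==
[[36,17],[40,0]]
[[27,1],[36,17],[40,0]]
[[27,1],[36,17],[40,12],[43,0]]
[[0,13],[7,0],[27,1],[36,17],[40,12],[43,0]]
[[0,13],[7,0],[14,17],[27,1],[36,17],[40,12],[43,0]]
[[0,13],[7,11],[10,0],[14,17],[27,1],[36,17],[40,12],[43,0]]
[[0,13],[7,11],[10,0],[14,17],[27,1],[36,17],[40,12],[43,0]]
[[0,13],[7,11],[10,0],[14,17],[27,1],[36,17],[40,12],[43,0],[44,6],[48,0]]
[[0,13],[7,11],[10,0],[14,17],[27,1],[36,17],[40,12],[43,0],[44,6],[48,0]]
[[0,13],[7,11],[10,0],[14,17],[27,1],[36,17],[40,12],[43,0],[44,6],[48,0]]
[[0,13],[7,11],[10,0],[14,17],[27,10],[36,17],[40,12],[43,0],[44,6],[48,0]]
[[0,13],[7,11],[10,0],[14,17],[27,10],[36,17],[40,12],[43,0],[44,6],[48,0]]
[[0,17],[9,11],[10,0],[14,17],[27,10],[36,17],[40,12],[43,0],[44,6],[48,0]]
[[0,17],[9,11],[10,0],[14,17],[27,10],[36,17],[40,12],[43,0],[44,6],[48,0]]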